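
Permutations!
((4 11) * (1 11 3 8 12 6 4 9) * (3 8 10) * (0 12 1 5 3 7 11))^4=(0 8 6)(1 4 12)(3 9 7)(5 11 10)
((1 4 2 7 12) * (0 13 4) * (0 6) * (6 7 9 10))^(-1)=((0 13 4 2 9 10 6)(1 7 12))^(-1)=(0 6 10 9 2 4 13)(1 12 7)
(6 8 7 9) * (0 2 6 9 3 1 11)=[2, 11, 6, 1, 4, 5, 8, 3, 7, 9, 10, 0]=(0 2 6 8 7 3 1 11)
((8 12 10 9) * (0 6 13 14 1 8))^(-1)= ((0 6 13 14 1 8 12 10 9))^(-1)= (0 9 10 12 8 1 14 13 6)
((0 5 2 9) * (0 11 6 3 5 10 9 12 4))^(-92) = ((0 10 9 11 6 3 5 2 12 4))^(-92) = (0 12 5 6 9)(2 3 11 10 4)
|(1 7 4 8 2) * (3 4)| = 6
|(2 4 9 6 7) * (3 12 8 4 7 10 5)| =8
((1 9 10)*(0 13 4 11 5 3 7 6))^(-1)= ((0 13 4 11 5 3 7 6)(1 9 10))^(-1)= (0 6 7 3 5 11 4 13)(1 10 9)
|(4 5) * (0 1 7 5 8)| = 6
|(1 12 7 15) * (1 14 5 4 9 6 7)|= 14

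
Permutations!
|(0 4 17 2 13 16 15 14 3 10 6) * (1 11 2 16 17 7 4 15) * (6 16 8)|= 26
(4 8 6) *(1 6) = [0, 6, 2, 3, 8, 5, 4, 7, 1] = (1 6 4 8)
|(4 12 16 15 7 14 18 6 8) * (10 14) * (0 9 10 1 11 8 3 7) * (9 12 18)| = |(0 12 16 15)(1 11 8 4 18 6 3 7)(9 10 14)| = 24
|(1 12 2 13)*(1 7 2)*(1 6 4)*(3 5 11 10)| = 12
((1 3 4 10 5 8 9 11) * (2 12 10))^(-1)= ((1 3 4 2 12 10 5 8 9 11))^(-1)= (1 11 9 8 5 10 12 2 4 3)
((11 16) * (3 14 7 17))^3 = ((3 14 7 17)(11 16))^3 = (3 17 7 14)(11 16)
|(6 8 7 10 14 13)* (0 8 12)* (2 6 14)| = |(0 8 7 10 2 6 12)(13 14)| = 14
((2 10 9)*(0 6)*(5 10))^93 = ((0 6)(2 5 10 9))^93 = (0 6)(2 5 10 9)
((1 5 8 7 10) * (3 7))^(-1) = (1 10 7 3 8 5)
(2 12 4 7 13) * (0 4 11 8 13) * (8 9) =(0 4 7)(2 12 11 9 8 13) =[4, 1, 12, 3, 7, 5, 6, 0, 13, 8, 10, 9, 11, 2]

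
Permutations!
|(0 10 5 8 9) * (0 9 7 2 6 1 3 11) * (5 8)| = 9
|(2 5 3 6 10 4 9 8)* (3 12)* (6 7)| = |(2 5 12 3 7 6 10 4 9 8)| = 10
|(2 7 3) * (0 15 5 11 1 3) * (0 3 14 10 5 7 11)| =10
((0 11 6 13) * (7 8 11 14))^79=((0 14 7 8 11 6 13))^79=(0 7 11 13 14 8 6)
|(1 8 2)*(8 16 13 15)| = 6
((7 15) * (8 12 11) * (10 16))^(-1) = (7 15)(8 11 12)(10 16)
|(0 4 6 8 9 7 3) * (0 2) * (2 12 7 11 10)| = |(0 4 6 8 9 11 10 2)(3 12 7)| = 24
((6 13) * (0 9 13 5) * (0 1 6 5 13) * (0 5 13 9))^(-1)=(13)(1 5 9 6)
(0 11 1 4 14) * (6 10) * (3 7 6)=(0 11 1 4 14)(3 7 6 10)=[11, 4, 2, 7, 14, 5, 10, 6, 8, 9, 3, 1, 12, 13, 0]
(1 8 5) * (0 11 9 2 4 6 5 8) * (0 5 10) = (0 11 9 2 4 6 10)(1 5) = [11, 5, 4, 3, 6, 1, 10, 7, 8, 2, 0, 9]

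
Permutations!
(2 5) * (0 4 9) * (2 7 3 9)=(0 4 2 5 7 3 9)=[4, 1, 5, 9, 2, 7, 6, 3, 8, 0]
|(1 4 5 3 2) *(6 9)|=10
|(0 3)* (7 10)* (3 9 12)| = |(0 9 12 3)(7 10)| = 4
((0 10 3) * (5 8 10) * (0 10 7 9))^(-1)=((0 5 8 7 9)(3 10))^(-1)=(0 9 7 8 5)(3 10)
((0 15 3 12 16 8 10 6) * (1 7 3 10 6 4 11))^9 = ((0 15 10 4 11 1 7 3 12 16 8 6))^9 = (0 16 7 4)(1 10 6 12)(3 11 15 8)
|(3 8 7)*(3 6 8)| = 3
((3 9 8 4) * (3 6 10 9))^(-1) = (4 8 9 10 6)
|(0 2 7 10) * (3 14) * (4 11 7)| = 6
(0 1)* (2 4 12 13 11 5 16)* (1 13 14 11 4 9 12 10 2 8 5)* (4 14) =(0 13 14 11 1)(2 9 12 4 10)(5 16 8) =[13, 0, 9, 3, 10, 16, 6, 7, 5, 12, 2, 1, 4, 14, 11, 15, 8]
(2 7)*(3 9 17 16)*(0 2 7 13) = (0 2 13)(3 9 17 16) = [2, 1, 13, 9, 4, 5, 6, 7, 8, 17, 10, 11, 12, 0, 14, 15, 3, 16]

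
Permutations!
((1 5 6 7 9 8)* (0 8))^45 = ((0 8 1 5 6 7 9))^45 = (0 5 9 1 7 8 6)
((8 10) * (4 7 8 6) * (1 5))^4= (4 6 10 8 7)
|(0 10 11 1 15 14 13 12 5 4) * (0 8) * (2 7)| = 22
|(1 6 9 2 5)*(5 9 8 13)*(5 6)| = 6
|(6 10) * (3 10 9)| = |(3 10 6 9)| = 4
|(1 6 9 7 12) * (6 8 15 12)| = 12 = |(1 8 15 12)(6 9 7)|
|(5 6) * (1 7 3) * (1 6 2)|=6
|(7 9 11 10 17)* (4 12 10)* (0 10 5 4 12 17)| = 14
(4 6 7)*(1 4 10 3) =(1 4 6 7 10 3) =[0, 4, 2, 1, 6, 5, 7, 10, 8, 9, 3]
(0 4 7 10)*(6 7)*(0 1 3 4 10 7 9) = (0 10 1 3 4 6 9) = [10, 3, 2, 4, 6, 5, 9, 7, 8, 0, 1]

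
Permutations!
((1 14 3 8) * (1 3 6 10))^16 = (14)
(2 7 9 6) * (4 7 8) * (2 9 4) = (2 8)(4 7)(6 9) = [0, 1, 8, 3, 7, 5, 9, 4, 2, 6]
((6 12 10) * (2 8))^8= ((2 8)(6 12 10))^8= (6 10 12)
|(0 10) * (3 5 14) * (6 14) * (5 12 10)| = 7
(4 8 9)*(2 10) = (2 10)(4 8 9) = [0, 1, 10, 3, 8, 5, 6, 7, 9, 4, 2]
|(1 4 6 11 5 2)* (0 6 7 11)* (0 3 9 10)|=30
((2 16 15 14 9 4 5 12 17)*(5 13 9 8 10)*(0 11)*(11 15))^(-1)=((0 15 14 8 10 5 12 17 2 16 11)(4 13 9))^(-1)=(0 11 16 2 17 12 5 10 8 14 15)(4 9 13)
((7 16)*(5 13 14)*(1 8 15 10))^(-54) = ((1 8 15 10)(5 13 14)(7 16))^(-54) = (16)(1 15)(8 10)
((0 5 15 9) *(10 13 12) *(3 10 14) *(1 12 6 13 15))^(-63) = (15)(6 13)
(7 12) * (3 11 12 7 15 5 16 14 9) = (3 11 12 15 5 16 14 9) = [0, 1, 2, 11, 4, 16, 6, 7, 8, 3, 10, 12, 15, 13, 9, 5, 14]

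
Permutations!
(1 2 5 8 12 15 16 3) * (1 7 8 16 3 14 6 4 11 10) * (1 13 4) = (1 2 5 16 14 6)(3 7 8 12 15)(4 11 10 13) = [0, 2, 5, 7, 11, 16, 1, 8, 12, 9, 13, 10, 15, 4, 6, 3, 14]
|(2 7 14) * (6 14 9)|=5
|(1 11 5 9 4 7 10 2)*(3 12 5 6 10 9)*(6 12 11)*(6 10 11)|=|(1 10 2)(3 6 11 12 5)(4 7 9)|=15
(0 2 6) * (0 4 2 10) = (0 10)(2 6 4) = [10, 1, 6, 3, 2, 5, 4, 7, 8, 9, 0]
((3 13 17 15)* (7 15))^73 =(3 7 13 15 17)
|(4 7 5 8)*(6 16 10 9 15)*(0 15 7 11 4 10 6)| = |(0 15)(4 11)(5 8 10 9 7)(6 16)| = 10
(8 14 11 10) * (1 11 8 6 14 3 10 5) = [0, 11, 2, 10, 4, 1, 14, 7, 3, 9, 6, 5, 12, 13, 8] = (1 11 5)(3 10 6 14 8)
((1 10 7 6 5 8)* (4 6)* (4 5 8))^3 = (1 5 8 7 6 10 4)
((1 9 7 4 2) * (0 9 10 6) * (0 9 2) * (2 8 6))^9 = (10)(0 9)(4 6)(7 8)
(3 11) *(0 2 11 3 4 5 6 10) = (0 2 11 4 5 6 10) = [2, 1, 11, 3, 5, 6, 10, 7, 8, 9, 0, 4]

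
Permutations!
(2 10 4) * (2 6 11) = (2 10 4 6 11) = [0, 1, 10, 3, 6, 5, 11, 7, 8, 9, 4, 2]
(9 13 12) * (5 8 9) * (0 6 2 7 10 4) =(0 6 2 7 10 4)(5 8 9 13 12) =[6, 1, 7, 3, 0, 8, 2, 10, 9, 13, 4, 11, 5, 12]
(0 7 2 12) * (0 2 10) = (0 7 10)(2 12) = [7, 1, 12, 3, 4, 5, 6, 10, 8, 9, 0, 11, 2]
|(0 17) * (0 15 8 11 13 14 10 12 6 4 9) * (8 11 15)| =12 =|(0 17 8 15 11 13 14 10 12 6 4 9)|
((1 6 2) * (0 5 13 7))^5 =((0 5 13 7)(1 6 2))^5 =(0 5 13 7)(1 2 6)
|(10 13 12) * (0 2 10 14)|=6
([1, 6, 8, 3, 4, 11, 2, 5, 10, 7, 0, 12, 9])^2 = (0 6 8)(1 2 10)(5 12 7 11 9)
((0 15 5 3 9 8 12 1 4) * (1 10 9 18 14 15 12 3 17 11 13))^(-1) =(0 4 1 13 11 17 5 15 14 18 3 8 9 10 12)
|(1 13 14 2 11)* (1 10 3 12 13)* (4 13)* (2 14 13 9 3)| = 12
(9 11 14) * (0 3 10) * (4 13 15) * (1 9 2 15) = (0 3 10)(1 9 11 14 2 15 4 13) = [3, 9, 15, 10, 13, 5, 6, 7, 8, 11, 0, 14, 12, 1, 2, 4]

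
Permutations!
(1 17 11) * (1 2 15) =(1 17 11 2 15) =[0, 17, 15, 3, 4, 5, 6, 7, 8, 9, 10, 2, 12, 13, 14, 1, 16, 11]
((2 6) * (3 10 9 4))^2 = (3 9)(4 10)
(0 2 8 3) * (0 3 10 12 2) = [0, 1, 8, 3, 4, 5, 6, 7, 10, 9, 12, 11, 2] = (2 8 10 12)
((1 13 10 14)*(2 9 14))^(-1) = ((1 13 10 2 9 14))^(-1) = (1 14 9 2 10 13)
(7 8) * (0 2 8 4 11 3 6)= (0 2 8 7 4 11 3 6)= [2, 1, 8, 6, 11, 5, 0, 4, 7, 9, 10, 3]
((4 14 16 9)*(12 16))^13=(4 16 14 9 12)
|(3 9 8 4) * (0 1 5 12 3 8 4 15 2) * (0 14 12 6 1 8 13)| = 30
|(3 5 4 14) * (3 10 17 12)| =|(3 5 4 14 10 17 12)| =7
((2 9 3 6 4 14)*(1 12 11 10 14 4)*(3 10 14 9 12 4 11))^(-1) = (1 6 3 12 2 14 11 4)(9 10)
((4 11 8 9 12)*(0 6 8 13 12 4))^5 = (0 11 8 12 4 6 13 9)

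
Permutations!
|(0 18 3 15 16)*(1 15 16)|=4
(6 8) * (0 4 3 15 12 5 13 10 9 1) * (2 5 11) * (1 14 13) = [4, 0, 5, 15, 3, 1, 8, 7, 6, 14, 9, 2, 11, 10, 13, 12] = (0 4 3 15 12 11 2 5 1)(6 8)(9 14 13 10)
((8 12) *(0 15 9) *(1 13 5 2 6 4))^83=(0 9 15)(1 4 6 2 5 13)(8 12)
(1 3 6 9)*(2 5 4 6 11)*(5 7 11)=(1 3 5 4 6 9)(2 7 11)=[0, 3, 7, 5, 6, 4, 9, 11, 8, 1, 10, 2]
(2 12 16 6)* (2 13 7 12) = (6 13 7 12 16) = [0, 1, 2, 3, 4, 5, 13, 12, 8, 9, 10, 11, 16, 7, 14, 15, 6]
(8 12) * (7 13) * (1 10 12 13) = [0, 10, 2, 3, 4, 5, 6, 1, 13, 9, 12, 11, 8, 7] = (1 10 12 8 13 7)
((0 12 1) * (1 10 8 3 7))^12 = ((0 12 10 8 3 7 1))^12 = (0 7 8 12 1 3 10)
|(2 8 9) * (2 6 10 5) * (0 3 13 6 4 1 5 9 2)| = |(0 3 13 6 10 9 4 1 5)(2 8)| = 18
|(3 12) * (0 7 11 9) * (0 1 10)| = 6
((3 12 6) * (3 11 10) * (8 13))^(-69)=((3 12 6 11 10)(8 13))^(-69)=(3 12 6 11 10)(8 13)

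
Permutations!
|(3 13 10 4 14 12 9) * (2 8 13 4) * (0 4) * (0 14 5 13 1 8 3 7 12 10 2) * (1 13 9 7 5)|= |(0 4 1 8 13 2 3 14 10)(5 9)(7 12)|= 18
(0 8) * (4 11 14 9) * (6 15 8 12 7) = (0 12 7 6 15 8)(4 11 14 9) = [12, 1, 2, 3, 11, 5, 15, 6, 0, 4, 10, 14, 7, 13, 9, 8]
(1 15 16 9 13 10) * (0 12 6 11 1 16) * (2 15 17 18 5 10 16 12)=(0 2 15)(1 17 18 5 10 12 6 11)(9 13 16)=[2, 17, 15, 3, 4, 10, 11, 7, 8, 13, 12, 1, 6, 16, 14, 0, 9, 18, 5]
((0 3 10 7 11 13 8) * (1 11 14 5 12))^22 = (14)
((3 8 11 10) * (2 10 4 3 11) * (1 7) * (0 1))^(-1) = ((0 1 7)(2 10 11 4 3 8))^(-1) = (0 7 1)(2 8 3 4 11 10)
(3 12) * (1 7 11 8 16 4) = [0, 7, 2, 12, 1, 5, 6, 11, 16, 9, 10, 8, 3, 13, 14, 15, 4] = (1 7 11 8 16 4)(3 12)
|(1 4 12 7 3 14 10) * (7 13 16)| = 9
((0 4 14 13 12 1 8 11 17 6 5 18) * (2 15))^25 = (0 4 14 13 12 1 8 11 17 6 5 18)(2 15)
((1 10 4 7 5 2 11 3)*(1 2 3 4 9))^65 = ((1 10 9)(2 11 4 7 5 3))^65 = (1 9 10)(2 3 5 7 4 11)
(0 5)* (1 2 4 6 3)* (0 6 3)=(0 5 6)(1 2 4 3)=[5, 2, 4, 1, 3, 6, 0]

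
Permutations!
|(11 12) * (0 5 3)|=6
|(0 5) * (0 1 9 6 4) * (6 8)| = 7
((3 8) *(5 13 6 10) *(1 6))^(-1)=(1 13 5 10 6)(3 8)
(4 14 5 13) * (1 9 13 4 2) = (1 9 13 2)(4 14 5) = [0, 9, 1, 3, 14, 4, 6, 7, 8, 13, 10, 11, 12, 2, 5]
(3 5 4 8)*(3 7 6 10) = (3 5 4 8 7 6 10) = [0, 1, 2, 5, 8, 4, 10, 6, 7, 9, 3]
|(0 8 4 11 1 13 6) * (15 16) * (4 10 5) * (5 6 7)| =12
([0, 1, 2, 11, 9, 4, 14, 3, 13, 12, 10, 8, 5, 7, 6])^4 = (14)(3 7 13 8 11)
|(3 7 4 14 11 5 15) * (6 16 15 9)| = 10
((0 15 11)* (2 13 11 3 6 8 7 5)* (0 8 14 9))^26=((0 15 3 6 14 9)(2 13 11 8 7 5))^26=(0 3 14)(2 11 7)(5 13 8)(6 9 15)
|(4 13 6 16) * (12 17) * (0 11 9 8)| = 4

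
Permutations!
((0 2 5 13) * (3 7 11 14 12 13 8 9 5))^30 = ((0 2 3 7 11 14 12 13)(5 8 9))^30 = (0 12 11 3)(2 13 14 7)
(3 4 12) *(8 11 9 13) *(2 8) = (2 8 11 9 13)(3 4 12) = [0, 1, 8, 4, 12, 5, 6, 7, 11, 13, 10, 9, 3, 2]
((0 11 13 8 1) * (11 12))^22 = (0 8 11)(1 13 12)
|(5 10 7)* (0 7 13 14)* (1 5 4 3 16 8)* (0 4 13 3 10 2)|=|(0 7 13 14 4 10 3 16 8 1 5 2)|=12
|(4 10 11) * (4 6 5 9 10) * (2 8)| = 10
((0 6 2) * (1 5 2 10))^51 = (0 1)(2 10)(5 6)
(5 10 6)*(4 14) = (4 14)(5 10 6) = [0, 1, 2, 3, 14, 10, 5, 7, 8, 9, 6, 11, 12, 13, 4]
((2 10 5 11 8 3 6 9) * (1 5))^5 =(1 6 5 9 11 2 8 10 3)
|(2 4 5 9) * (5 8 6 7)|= |(2 4 8 6 7 5 9)|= 7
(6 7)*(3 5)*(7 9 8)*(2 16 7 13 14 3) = (2 16 7 6 9 8 13 14 3 5) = [0, 1, 16, 5, 4, 2, 9, 6, 13, 8, 10, 11, 12, 14, 3, 15, 7]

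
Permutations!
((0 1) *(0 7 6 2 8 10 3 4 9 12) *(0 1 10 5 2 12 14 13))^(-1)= (0 13 14 9 4 3 10)(1 12 6 7)(2 5 8)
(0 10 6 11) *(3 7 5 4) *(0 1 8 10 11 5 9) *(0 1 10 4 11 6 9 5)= [6, 8, 2, 7, 3, 11, 0, 5, 4, 1, 9, 10]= (0 6)(1 8 4 3 7 5 11 10 9)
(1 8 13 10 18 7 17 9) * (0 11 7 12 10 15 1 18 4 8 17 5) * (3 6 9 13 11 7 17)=(0 7 5)(1 3 6 9 18 12 10 4 8 11 17 13 15)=[7, 3, 2, 6, 8, 0, 9, 5, 11, 18, 4, 17, 10, 15, 14, 1, 16, 13, 12]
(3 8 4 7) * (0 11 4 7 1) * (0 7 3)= (0 11 4 1 7)(3 8)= [11, 7, 2, 8, 1, 5, 6, 0, 3, 9, 10, 4]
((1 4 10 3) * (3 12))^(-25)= ((1 4 10 12 3))^(-25)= (12)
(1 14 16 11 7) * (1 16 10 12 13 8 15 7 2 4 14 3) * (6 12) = (1 3)(2 4 14 10 6 12 13 8 15 7 16 11) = [0, 3, 4, 1, 14, 5, 12, 16, 15, 9, 6, 2, 13, 8, 10, 7, 11]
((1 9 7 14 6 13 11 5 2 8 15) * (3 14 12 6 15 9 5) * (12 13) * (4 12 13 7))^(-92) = ((1 5 2 8 9 4 12 6 13 11 3 14 15))^(-92) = (1 15 14 3 11 13 6 12 4 9 8 2 5)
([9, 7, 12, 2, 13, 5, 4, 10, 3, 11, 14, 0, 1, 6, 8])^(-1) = [11, 12, 3, 8, 6, 5, 13, 1, 14, 0, 7, 9, 2, 4, 10]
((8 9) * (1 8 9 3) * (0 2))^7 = (9)(0 2)(1 8 3)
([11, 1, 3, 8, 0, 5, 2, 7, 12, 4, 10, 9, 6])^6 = (0 9)(2 3 8 12 6)(4 11)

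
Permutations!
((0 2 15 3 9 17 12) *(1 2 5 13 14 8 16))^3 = (0 14 1 3 12 13 16 15 17 5 8 2 9)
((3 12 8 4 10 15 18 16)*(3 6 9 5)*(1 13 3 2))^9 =((1 13 3 12 8 4 10 15 18 16 6 9 5 2))^9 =(1 16 8 2 18 12 5 15 3 9 10 13 6 4)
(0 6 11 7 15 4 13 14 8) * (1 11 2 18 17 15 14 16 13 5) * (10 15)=(0 6 2 18 17 10 15 4 5 1 11 7 14 8)(13 16)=[6, 11, 18, 3, 5, 1, 2, 14, 0, 9, 15, 7, 12, 16, 8, 4, 13, 10, 17]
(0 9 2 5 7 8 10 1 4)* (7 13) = (0 9 2 5 13 7 8 10 1 4) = [9, 4, 5, 3, 0, 13, 6, 8, 10, 2, 1, 11, 12, 7]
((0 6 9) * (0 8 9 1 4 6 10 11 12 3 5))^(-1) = ((0 10 11 12 3 5)(1 4 6)(8 9))^(-1) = (0 5 3 12 11 10)(1 6 4)(8 9)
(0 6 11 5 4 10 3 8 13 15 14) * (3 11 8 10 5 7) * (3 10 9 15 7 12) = (0 6 8 13 7 10 11 12 3 9 15 14)(4 5) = [6, 1, 2, 9, 5, 4, 8, 10, 13, 15, 11, 12, 3, 7, 0, 14]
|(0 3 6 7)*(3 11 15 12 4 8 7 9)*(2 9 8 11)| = |(0 2 9 3 6 8 7)(4 11 15 12)| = 28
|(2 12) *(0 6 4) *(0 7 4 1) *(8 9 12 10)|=30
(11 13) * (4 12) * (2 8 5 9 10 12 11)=(2 8 5 9 10 12 4 11 13)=[0, 1, 8, 3, 11, 9, 6, 7, 5, 10, 12, 13, 4, 2]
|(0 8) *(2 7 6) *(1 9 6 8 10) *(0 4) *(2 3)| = 10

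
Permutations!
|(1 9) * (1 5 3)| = 4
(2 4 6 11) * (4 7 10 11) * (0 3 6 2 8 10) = (0 3 6 4 2 7)(8 10 11) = [3, 1, 7, 6, 2, 5, 4, 0, 10, 9, 11, 8]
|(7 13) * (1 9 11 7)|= 5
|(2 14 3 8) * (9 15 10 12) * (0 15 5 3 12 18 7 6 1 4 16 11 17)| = |(0 15 10 18 7 6 1 4 16 11 17)(2 14 12 9 5 3 8)| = 77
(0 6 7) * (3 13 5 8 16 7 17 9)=[6, 1, 2, 13, 4, 8, 17, 0, 16, 3, 10, 11, 12, 5, 14, 15, 7, 9]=(0 6 17 9 3 13 5 8 16 7)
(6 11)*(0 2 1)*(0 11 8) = [2, 11, 1, 3, 4, 5, 8, 7, 0, 9, 10, 6] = (0 2 1 11 6 8)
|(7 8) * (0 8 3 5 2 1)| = |(0 8 7 3 5 2 1)| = 7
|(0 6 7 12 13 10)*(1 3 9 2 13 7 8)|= |(0 6 8 1 3 9 2 13 10)(7 12)|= 18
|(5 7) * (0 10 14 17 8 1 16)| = |(0 10 14 17 8 1 16)(5 7)| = 14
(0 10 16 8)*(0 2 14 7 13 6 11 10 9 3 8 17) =(0 9 3 8 2 14 7 13 6 11 10 16 17) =[9, 1, 14, 8, 4, 5, 11, 13, 2, 3, 16, 10, 12, 6, 7, 15, 17, 0]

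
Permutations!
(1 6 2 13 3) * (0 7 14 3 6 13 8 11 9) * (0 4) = [7, 13, 8, 1, 0, 5, 2, 14, 11, 4, 10, 9, 12, 6, 3] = (0 7 14 3 1 13 6 2 8 11 9 4)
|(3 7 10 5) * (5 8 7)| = 6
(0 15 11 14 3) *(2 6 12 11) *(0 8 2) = (0 15)(2 6 12 11 14 3 8) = [15, 1, 6, 8, 4, 5, 12, 7, 2, 9, 10, 14, 11, 13, 3, 0]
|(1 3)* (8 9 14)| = 6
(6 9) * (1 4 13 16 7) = (1 4 13 16 7)(6 9) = [0, 4, 2, 3, 13, 5, 9, 1, 8, 6, 10, 11, 12, 16, 14, 15, 7]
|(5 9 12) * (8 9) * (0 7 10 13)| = |(0 7 10 13)(5 8 9 12)| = 4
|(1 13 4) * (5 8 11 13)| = 6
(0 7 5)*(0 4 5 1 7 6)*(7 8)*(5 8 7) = (0 6)(1 7)(4 8 5) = [6, 7, 2, 3, 8, 4, 0, 1, 5]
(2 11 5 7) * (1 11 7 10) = (1 11 5 10)(2 7) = [0, 11, 7, 3, 4, 10, 6, 2, 8, 9, 1, 5]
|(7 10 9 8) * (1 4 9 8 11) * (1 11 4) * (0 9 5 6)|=15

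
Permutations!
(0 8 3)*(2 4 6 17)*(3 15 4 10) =(0 8 15 4 6 17 2 10 3) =[8, 1, 10, 0, 6, 5, 17, 7, 15, 9, 3, 11, 12, 13, 14, 4, 16, 2]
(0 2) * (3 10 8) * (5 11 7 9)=(0 2)(3 10 8)(5 11 7 9)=[2, 1, 0, 10, 4, 11, 6, 9, 3, 5, 8, 7]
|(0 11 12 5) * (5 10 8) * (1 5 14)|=8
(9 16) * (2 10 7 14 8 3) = (2 10 7 14 8 3)(9 16) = [0, 1, 10, 2, 4, 5, 6, 14, 3, 16, 7, 11, 12, 13, 8, 15, 9]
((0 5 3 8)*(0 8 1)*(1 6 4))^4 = (8)(0 4 3)(1 6 5)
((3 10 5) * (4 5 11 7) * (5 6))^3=(3 7 5 11 6 10 4)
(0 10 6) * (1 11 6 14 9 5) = (0 10 14 9 5 1 11 6) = [10, 11, 2, 3, 4, 1, 0, 7, 8, 5, 14, 6, 12, 13, 9]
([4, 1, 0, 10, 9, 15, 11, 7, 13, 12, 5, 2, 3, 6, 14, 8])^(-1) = (0 2 11 6 13 8 15 5 10 3 12 9 4)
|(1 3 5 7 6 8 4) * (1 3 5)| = |(1 5 7 6 8 4 3)| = 7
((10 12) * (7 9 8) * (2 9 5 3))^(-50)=(12)(2 5 8)(3 7 9)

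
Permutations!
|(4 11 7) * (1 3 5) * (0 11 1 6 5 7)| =|(0 11)(1 3 7 4)(5 6)| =4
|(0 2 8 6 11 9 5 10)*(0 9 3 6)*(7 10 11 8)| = 10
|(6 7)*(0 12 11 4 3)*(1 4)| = 6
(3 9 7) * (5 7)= [0, 1, 2, 9, 4, 7, 6, 3, 8, 5]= (3 9 5 7)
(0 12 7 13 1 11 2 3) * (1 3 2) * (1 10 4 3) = (0 12 7 13 1 11 10 4 3) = [12, 11, 2, 0, 3, 5, 6, 13, 8, 9, 4, 10, 7, 1]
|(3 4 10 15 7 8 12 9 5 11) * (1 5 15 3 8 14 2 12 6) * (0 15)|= 105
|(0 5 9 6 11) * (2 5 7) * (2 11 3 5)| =|(0 7 11)(3 5 9 6)| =12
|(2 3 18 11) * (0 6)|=|(0 6)(2 3 18 11)|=4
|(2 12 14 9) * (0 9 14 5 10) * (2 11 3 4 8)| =|(14)(0 9 11 3 4 8 2 12 5 10)| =10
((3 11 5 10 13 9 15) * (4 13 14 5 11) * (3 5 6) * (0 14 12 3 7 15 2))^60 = ((0 14 6 7 15 5 10 12 3 4 13 9 2))^60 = (0 3 7 9 10 14 4 15 2 12 6 13 5)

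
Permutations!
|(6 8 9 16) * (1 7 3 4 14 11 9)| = 10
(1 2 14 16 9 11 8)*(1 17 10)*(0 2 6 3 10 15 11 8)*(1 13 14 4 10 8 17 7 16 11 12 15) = (0 2 4 10 13 14 11)(1 6 3 8 7 16 9 17)(12 15) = [2, 6, 4, 8, 10, 5, 3, 16, 7, 17, 13, 0, 15, 14, 11, 12, 9, 1]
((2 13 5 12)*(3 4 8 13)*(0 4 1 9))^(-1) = (0 9 1 3 2 12 5 13 8 4)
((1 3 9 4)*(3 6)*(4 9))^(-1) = ((9)(1 6 3 4))^(-1) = (9)(1 4 3 6)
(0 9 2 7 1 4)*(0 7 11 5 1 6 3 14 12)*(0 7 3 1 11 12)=[9, 4, 12, 14, 3, 11, 1, 6, 8, 2, 10, 5, 7, 13, 0]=(0 9 2 12 7 6 1 4 3 14)(5 11)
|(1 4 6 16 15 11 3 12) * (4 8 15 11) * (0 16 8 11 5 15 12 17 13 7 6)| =45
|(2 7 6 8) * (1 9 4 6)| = 7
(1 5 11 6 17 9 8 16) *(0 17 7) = [17, 5, 2, 3, 4, 11, 7, 0, 16, 8, 10, 6, 12, 13, 14, 15, 1, 9] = (0 17 9 8 16 1 5 11 6 7)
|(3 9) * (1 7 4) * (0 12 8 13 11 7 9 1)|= 21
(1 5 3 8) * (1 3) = (1 5)(3 8) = [0, 5, 2, 8, 4, 1, 6, 7, 3]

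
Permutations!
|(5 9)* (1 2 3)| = 6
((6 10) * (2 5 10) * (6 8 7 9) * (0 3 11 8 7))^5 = (0 3 11 8)(2 6 9 7 10 5)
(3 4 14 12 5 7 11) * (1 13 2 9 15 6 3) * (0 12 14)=(0 12 5 7 11 1 13 2 9 15 6 3 4)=[12, 13, 9, 4, 0, 7, 3, 11, 8, 15, 10, 1, 5, 2, 14, 6]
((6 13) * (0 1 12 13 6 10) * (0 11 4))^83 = (0 4 11 10 13 12 1)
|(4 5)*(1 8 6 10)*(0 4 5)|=4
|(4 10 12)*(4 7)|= 4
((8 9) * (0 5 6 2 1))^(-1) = (0 1 2 6 5)(8 9)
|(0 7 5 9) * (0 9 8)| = 4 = |(9)(0 7 5 8)|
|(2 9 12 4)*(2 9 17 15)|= 3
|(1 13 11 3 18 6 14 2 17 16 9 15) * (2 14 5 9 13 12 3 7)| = 24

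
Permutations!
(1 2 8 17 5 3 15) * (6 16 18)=(1 2 8 17 5 3 15)(6 16 18)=[0, 2, 8, 15, 4, 3, 16, 7, 17, 9, 10, 11, 12, 13, 14, 1, 18, 5, 6]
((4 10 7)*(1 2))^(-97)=((1 2)(4 10 7))^(-97)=(1 2)(4 7 10)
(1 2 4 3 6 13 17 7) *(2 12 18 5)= [0, 12, 4, 6, 3, 2, 13, 1, 8, 9, 10, 11, 18, 17, 14, 15, 16, 7, 5]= (1 12 18 5 2 4 3 6 13 17 7)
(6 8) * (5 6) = (5 6 8) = [0, 1, 2, 3, 4, 6, 8, 7, 5]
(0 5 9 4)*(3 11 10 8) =(0 5 9 4)(3 11 10 8) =[5, 1, 2, 11, 0, 9, 6, 7, 3, 4, 8, 10]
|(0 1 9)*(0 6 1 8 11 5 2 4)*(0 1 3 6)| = |(0 8 11 5 2 4 1 9)(3 6)| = 8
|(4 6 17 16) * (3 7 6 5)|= 7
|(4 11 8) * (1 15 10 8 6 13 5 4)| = 20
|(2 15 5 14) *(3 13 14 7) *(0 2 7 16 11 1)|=28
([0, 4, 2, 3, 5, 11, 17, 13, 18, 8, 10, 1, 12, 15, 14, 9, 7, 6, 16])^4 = [0, 1, 2, 3, 4, 5, 6, 8, 13, 7, 10, 11, 12, 18, 14, 16, 9, 17, 15]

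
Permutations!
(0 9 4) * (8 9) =(0 8 9 4) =[8, 1, 2, 3, 0, 5, 6, 7, 9, 4]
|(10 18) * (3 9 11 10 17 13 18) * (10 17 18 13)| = |(18)(3 9 11 17 10)| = 5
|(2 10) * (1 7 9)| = |(1 7 9)(2 10)| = 6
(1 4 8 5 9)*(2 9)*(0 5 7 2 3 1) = (0 5 3 1 4 8 7 2 9) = [5, 4, 9, 1, 8, 3, 6, 2, 7, 0]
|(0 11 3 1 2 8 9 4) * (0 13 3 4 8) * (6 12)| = |(0 11 4 13 3 1 2)(6 12)(8 9)| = 14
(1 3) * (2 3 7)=(1 7 2 3)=[0, 7, 3, 1, 4, 5, 6, 2]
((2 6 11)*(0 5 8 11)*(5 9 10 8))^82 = (0 2 8 9 6 11 10)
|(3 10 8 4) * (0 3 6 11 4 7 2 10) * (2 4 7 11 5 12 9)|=10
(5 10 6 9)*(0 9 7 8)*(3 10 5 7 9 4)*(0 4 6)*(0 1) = (0 6 9 7 8 4 3 10 1) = [6, 0, 2, 10, 3, 5, 9, 8, 4, 7, 1]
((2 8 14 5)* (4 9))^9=(2 8 14 5)(4 9)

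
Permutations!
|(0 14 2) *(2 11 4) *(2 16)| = 6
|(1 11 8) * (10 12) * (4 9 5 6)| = 12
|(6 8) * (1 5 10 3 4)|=10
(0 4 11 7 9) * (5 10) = [4, 1, 2, 3, 11, 10, 6, 9, 8, 0, 5, 7] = (0 4 11 7 9)(5 10)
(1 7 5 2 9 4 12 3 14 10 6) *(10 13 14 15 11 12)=[0, 7, 9, 15, 10, 2, 1, 5, 8, 4, 6, 12, 3, 14, 13, 11]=(1 7 5 2 9 4 10 6)(3 15 11 12)(13 14)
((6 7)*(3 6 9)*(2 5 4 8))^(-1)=(2 8 4 5)(3 9 7 6)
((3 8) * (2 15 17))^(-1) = (2 17 15)(3 8)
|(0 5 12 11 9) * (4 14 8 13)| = |(0 5 12 11 9)(4 14 8 13)| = 20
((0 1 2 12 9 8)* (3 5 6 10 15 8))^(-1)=(0 8 15 10 6 5 3 9 12 2 1)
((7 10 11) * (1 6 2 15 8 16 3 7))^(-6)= (1 8 10 2 3)(6 16 11 15 7)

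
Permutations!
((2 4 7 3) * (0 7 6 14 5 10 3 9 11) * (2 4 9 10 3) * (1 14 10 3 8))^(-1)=(0 11 9 2 10 6 4 3 7)(1 8 5 14)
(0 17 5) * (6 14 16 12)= (0 17 5)(6 14 16 12)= [17, 1, 2, 3, 4, 0, 14, 7, 8, 9, 10, 11, 6, 13, 16, 15, 12, 5]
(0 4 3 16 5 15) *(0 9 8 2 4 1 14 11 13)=(0 1 14 11 13)(2 4 3 16 5 15 9 8)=[1, 14, 4, 16, 3, 15, 6, 7, 2, 8, 10, 13, 12, 0, 11, 9, 5]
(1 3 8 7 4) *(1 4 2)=(1 3 8 7 2)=[0, 3, 1, 8, 4, 5, 6, 2, 7]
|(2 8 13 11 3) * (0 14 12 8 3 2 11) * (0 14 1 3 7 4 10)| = 8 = |(0 1 3 11 2 7 4 10)(8 13 14 12)|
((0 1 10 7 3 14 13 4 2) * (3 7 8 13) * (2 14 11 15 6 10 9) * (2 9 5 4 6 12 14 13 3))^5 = ((0 1 5 4 13 6 10 8 3 11 15 12 14 2))^5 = (0 6 15 1 10 12 5 8 14 4 3 2 13 11)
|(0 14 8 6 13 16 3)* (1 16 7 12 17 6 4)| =35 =|(0 14 8 4 1 16 3)(6 13 7 12 17)|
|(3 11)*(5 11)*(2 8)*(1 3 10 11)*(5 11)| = |(1 3 11 10 5)(2 8)| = 10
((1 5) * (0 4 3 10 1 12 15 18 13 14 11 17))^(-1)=((0 4 3 10 1 5 12 15 18 13 14 11 17))^(-1)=(0 17 11 14 13 18 15 12 5 1 10 3 4)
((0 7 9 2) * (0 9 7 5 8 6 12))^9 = ((0 5 8 6 12)(2 9))^9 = (0 12 6 8 5)(2 9)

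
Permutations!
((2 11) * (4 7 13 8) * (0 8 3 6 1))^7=((0 8 4 7 13 3 6 1)(2 11))^7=(0 1 6 3 13 7 4 8)(2 11)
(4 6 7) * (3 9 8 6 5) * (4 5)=(3 9 8 6 7 5)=[0, 1, 2, 9, 4, 3, 7, 5, 6, 8]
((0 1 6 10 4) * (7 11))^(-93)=((0 1 6 10 4)(7 11))^(-93)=(0 6 4 1 10)(7 11)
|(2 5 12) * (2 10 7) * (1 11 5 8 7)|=|(1 11 5 12 10)(2 8 7)|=15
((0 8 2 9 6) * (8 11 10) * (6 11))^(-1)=((0 6)(2 9 11 10 8))^(-1)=(0 6)(2 8 10 11 9)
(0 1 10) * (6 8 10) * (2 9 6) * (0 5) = [1, 2, 9, 3, 4, 0, 8, 7, 10, 6, 5] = (0 1 2 9 6 8 10 5)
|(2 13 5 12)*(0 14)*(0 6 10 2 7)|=9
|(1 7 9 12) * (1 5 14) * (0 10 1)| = |(0 10 1 7 9 12 5 14)| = 8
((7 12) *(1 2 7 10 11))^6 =((1 2 7 12 10 11))^6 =(12)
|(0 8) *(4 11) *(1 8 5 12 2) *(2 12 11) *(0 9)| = 8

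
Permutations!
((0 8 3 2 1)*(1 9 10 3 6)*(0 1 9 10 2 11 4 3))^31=((0 8 6 9 2 10)(3 11 4))^31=(0 8 6 9 2 10)(3 11 4)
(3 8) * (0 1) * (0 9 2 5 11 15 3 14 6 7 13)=(0 1 9 2 5 11 15 3 8 14 6 7 13)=[1, 9, 5, 8, 4, 11, 7, 13, 14, 2, 10, 15, 12, 0, 6, 3]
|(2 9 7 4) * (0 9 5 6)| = 7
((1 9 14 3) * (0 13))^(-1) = (0 13)(1 3 14 9)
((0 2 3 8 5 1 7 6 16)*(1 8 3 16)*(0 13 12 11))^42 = ((0 2 16 13 12 11)(1 7 6)(5 8))^42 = (16)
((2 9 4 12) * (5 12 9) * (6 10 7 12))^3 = ((2 5 6 10 7 12)(4 9))^3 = (2 10)(4 9)(5 7)(6 12)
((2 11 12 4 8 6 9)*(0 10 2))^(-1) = (0 9 6 8 4 12 11 2 10)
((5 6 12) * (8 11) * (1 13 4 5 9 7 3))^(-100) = ((1 13 4 5 6 12 9 7 3)(8 11))^(-100) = (1 3 7 9 12 6 5 4 13)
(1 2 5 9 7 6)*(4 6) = (1 2 5 9 7 4 6) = [0, 2, 5, 3, 6, 9, 1, 4, 8, 7]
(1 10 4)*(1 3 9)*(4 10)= (10)(1 4 3 9)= [0, 4, 2, 9, 3, 5, 6, 7, 8, 1, 10]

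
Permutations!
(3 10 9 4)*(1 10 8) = [0, 10, 2, 8, 3, 5, 6, 7, 1, 4, 9] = (1 10 9 4 3 8)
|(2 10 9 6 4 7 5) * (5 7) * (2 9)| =4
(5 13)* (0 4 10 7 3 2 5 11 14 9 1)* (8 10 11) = (0 4 11 14 9 1)(2 5 13 8 10 7 3) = [4, 0, 5, 2, 11, 13, 6, 3, 10, 1, 7, 14, 12, 8, 9]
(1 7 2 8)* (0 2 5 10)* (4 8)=[2, 7, 4, 3, 8, 10, 6, 5, 1, 9, 0]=(0 2 4 8 1 7 5 10)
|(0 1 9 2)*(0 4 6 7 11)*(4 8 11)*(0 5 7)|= 10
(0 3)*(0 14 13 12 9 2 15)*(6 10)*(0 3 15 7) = [15, 1, 7, 14, 4, 5, 10, 0, 8, 2, 6, 11, 9, 12, 13, 3] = (0 15 3 14 13 12 9 2 7)(6 10)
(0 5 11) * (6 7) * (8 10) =(0 5 11)(6 7)(8 10) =[5, 1, 2, 3, 4, 11, 7, 6, 10, 9, 8, 0]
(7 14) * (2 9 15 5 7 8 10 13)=(2 9 15 5 7 14 8 10 13)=[0, 1, 9, 3, 4, 7, 6, 14, 10, 15, 13, 11, 12, 2, 8, 5]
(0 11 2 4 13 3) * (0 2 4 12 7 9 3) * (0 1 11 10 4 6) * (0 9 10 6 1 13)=(13)(0 6 9 3 2 12 7 10 4)(1 11)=[6, 11, 12, 2, 0, 5, 9, 10, 8, 3, 4, 1, 7, 13]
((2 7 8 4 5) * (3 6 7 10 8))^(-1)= ((2 10 8 4 5)(3 6 7))^(-1)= (2 5 4 8 10)(3 7 6)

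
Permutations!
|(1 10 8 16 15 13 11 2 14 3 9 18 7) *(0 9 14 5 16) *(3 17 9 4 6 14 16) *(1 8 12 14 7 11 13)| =65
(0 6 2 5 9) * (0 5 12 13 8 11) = (0 6 2 12 13 8 11)(5 9) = [6, 1, 12, 3, 4, 9, 2, 7, 11, 5, 10, 0, 13, 8]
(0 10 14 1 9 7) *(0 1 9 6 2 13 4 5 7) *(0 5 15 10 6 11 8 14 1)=(0 6 2 13 4 15 10 1 11 8 14 9 5 7)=[6, 11, 13, 3, 15, 7, 2, 0, 14, 5, 1, 8, 12, 4, 9, 10]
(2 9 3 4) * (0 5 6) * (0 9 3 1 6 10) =(0 5 10)(1 6 9)(2 3 4) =[5, 6, 3, 4, 2, 10, 9, 7, 8, 1, 0]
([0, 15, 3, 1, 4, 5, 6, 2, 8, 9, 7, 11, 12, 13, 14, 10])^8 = (1 10 2)(3 15 7)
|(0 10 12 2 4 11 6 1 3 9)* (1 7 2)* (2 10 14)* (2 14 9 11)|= 14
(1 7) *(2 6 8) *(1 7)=[0, 1, 6, 3, 4, 5, 8, 7, 2]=(2 6 8)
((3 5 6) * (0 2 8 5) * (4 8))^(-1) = (0 3 6 5 8 4 2)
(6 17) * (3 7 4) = (3 7 4)(6 17) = [0, 1, 2, 7, 3, 5, 17, 4, 8, 9, 10, 11, 12, 13, 14, 15, 16, 6]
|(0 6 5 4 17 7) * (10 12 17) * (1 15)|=|(0 6 5 4 10 12 17 7)(1 15)|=8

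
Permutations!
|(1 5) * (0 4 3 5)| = 5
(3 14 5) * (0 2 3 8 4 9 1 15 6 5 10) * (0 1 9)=(0 2 3 14 10 1 15 6 5 8 4)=[2, 15, 3, 14, 0, 8, 5, 7, 4, 9, 1, 11, 12, 13, 10, 6]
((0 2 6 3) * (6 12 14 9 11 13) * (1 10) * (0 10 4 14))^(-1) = (0 12 2)(1 10 3 6 13 11 9 14 4)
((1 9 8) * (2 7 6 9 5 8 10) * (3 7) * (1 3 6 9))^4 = (1 7 6 3 2 8 10 5 9)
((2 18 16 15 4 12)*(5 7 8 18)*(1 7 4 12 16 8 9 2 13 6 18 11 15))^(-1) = (1 16 4 5 2 9 7)(6 13 12 15 11 8 18)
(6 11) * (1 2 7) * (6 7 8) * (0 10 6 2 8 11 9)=(0 10 6 9)(1 8 2 11 7)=[10, 8, 11, 3, 4, 5, 9, 1, 2, 0, 6, 7]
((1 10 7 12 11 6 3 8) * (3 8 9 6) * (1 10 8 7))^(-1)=((1 8 10)(3 9 6 7 12 11))^(-1)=(1 10 8)(3 11 12 7 6 9)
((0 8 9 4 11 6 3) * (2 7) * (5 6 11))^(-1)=(11)(0 3 6 5 4 9 8)(2 7)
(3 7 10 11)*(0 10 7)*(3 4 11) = (0 10 3)(4 11) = [10, 1, 2, 0, 11, 5, 6, 7, 8, 9, 3, 4]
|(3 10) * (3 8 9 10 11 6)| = 3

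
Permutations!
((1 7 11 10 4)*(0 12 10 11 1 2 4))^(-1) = (0 10 12)(1 7)(2 4)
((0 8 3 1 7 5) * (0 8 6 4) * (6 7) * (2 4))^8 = ((0 7 5 8 3 1 6 2 4))^8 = (0 4 2 6 1 3 8 5 7)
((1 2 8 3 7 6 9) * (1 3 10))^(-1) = (1 10 8 2)(3 9 6 7)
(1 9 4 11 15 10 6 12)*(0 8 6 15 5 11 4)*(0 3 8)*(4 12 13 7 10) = (1 9 3 8 6 13 7 10 15 4 12)(5 11) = [0, 9, 2, 8, 12, 11, 13, 10, 6, 3, 15, 5, 1, 7, 14, 4]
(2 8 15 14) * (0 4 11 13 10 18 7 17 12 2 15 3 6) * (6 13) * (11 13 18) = (0 4 13 10 11 6)(2 8 3 18 7 17 12)(14 15) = [4, 1, 8, 18, 13, 5, 0, 17, 3, 9, 11, 6, 2, 10, 15, 14, 16, 12, 7]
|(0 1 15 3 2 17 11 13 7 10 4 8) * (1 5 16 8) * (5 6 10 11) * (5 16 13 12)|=|(0 6 10 4 1 15 3 2 17 16 8)(5 13 7 11 12)|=55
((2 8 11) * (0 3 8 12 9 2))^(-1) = (0 11 8 3)(2 9 12) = ((0 3 8 11)(2 12 9))^(-1)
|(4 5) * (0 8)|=|(0 8)(4 5)|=2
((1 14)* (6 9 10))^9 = (1 14) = ((1 14)(6 9 10))^9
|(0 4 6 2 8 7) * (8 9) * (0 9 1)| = 15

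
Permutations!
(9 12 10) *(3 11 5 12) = [0, 1, 2, 11, 4, 12, 6, 7, 8, 3, 9, 5, 10] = (3 11 5 12 10 9)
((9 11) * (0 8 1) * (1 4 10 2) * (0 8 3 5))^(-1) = (0 5 3)(1 2 10 4 8)(9 11)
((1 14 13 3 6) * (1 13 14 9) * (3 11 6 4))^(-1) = ((14)(1 9)(3 4)(6 13 11))^(-1) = (14)(1 9)(3 4)(6 11 13)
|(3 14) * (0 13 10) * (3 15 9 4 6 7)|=|(0 13 10)(3 14 15 9 4 6 7)|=21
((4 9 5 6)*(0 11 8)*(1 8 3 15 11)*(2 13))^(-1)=((0 1 8)(2 13)(3 15 11)(4 9 5 6))^(-1)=(0 8 1)(2 13)(3 11 15)(4 6 5 9)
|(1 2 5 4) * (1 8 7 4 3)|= |(1 2 5 3)(4 8 7)|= 12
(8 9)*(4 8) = (4 8 9) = [0, 1, 2, 3, 8, 5, 6, 7, 9, 4]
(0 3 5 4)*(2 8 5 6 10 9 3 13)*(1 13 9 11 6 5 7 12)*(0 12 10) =(0 9 3 5 4 12 1 13 2 8 7 10 11 6) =[9, 13, 8, 5, 12, 4, 0, 10, 7, 3, 11, 6, 1, 2]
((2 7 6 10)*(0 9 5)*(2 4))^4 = ((0 9 5)(2 7 6 10 4))^4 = (0 9 5)(2 4 10 6 7)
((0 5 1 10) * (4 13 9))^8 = (4 9 13)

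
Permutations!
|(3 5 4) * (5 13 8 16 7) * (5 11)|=8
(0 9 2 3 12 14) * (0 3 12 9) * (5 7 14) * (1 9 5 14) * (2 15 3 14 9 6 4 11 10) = (1 6 4 11 10 2 12 9 15 3 5 7) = [0, 6, 12, 5, 11, 7, 4, 1, 8, 15, 2, 10, 9, 13, 14, 3]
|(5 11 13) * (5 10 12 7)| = 6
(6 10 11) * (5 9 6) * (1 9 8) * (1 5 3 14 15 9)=(3 14 15 9 6 10 11)(5 8)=[0, 1, 2, 14, 4, 8, 10, 7, 5, 6, 11, 3, 12, 13, 15, 9]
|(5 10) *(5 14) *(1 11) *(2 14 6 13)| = 6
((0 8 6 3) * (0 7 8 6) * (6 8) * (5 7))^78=(8)(3 7)(5 6)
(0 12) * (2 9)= (0 12)(2 9)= [12, 1, 9, 3, 4, 5, 6, 7, 8, 2, 10, 11, 0]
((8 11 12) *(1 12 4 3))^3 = (1 11)(3 8)(4 12)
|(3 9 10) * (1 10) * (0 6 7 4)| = |(0 6 7 4)(1 10 3 9)| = 4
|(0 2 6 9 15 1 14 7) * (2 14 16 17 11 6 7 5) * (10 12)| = |(0 14 5 2 7)(1 16 17 11 6 9 15)(10 12)| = 70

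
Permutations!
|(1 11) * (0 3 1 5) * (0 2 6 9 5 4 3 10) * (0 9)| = |(0 10 9 5 2 6)(1 11 4 3)| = 12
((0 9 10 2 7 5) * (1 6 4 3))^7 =((0 9 10 2 7 5)(1 6 4 3))^7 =(0 9 10 2 7 5)(1 3 4 6)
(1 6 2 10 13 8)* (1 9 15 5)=[0, 6, 10, 3, 4, 1, 2, 7, 9, 15, 13, 11, 12, 8, 14, 5]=(1 6 2 10 13 8 9 15 5)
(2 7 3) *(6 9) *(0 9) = (0 9 6)(2 7 3) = [9, 1, 7, 2, 4, 5, 0, 3, 8, 6]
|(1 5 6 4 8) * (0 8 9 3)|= |(0 8 1 5 6 4 9 3)|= 8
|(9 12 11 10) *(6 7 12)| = |(6 7 12 11 10 9)| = 6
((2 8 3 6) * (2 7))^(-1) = (2 7 6 3 8)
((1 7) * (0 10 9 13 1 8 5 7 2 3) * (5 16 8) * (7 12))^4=((0 10 9 13 1 2 3)(5 12 7)(8 16))^4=(16)(0 1 10 2 9 3 13)(5 12 7)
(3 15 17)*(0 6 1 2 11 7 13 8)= (0 6 1 2 11 7 13 8)(3 15 17)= [6, 2, 11, 15, 4, 5, 1, 13, 0, 9, 10, 7, 12, 8, 14, 17, 16, 3]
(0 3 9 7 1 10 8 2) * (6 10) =(0 3 9 7 1 6 10 8 2) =[3, 6, 0, 9, 4, 5, 10, 1, 2, 7, 8]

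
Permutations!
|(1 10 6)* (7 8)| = |(1 10 6)(7 8)| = 6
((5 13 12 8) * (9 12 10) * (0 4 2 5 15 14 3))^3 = ((0 4 2 5 13 10 9 12 8 15 14 3))^3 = (0 5 9 15)(2 10 8 3)(4 13 12 14)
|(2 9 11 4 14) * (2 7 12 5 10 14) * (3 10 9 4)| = |(2 4)(3 10 14 7 12 5 9 11)| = 8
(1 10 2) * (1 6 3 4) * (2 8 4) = (1 10 8 4)(2 6 3) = [0, 10, 6, 2, 1, 5, 3, 7, 4, 9, 8]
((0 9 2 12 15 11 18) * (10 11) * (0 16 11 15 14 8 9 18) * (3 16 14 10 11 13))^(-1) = (0 11 15 10 12 2 9 8 14 18)(3 13 16)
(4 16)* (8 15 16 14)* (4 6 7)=[0, 1, 2, 3, 14, 5, 7, 4, 15, 9, 10, 11, 12, 13, 8, 16, 6]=(4 14 8 15 16 6 7)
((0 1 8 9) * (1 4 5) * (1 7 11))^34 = (0 5 11 8)(1 9 4 7)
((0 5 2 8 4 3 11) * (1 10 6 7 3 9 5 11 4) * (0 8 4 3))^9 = ((0 11 8 1 10 6 7)(2 4 9 5))^9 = (0 8 10 7 11 1 6)(2 4 9 5)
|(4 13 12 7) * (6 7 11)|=6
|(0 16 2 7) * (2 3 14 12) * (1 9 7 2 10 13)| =10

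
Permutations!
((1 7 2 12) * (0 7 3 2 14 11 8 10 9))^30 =(0 14 8 9 7 11 10)(1 2)(3 12)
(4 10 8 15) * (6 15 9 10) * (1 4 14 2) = (1 4 6 15 14 2)(8 9 10) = [0, 4, 1, 3, 6, 5, 15, 7, 9, 10, 8, 11, 12, 13, 2, 14]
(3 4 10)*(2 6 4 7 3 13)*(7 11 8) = [0, 1, 6, 11, 10, 5, 4, 3, 7, 9, 13, 8, 12, 2] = (2 6 4 10 13)(3 11 8 7)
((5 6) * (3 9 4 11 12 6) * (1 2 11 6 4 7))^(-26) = ((1 2 11 12 4 6 5 3 9 7))^(-26) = (1 4 9 11 5)(2 6 7 12 3)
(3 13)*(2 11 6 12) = (2 11 6 12)(3 13) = [0, 1, 11, 13, 4, 5, 12, 7, 8, 9, 10, 6, 2, 3]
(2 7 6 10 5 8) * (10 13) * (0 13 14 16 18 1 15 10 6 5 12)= (0 13 6 14 16 18 1 15 10 12)(2 7 5 8)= [13, 15, 7, 3, 4, 8, 14, 5, 2, 9, 12, 11, 0, 6, 16, 10, 18, 17, 1]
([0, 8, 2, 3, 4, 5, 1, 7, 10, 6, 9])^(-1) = (1 6 9 10 8)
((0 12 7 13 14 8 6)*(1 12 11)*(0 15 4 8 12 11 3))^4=(15)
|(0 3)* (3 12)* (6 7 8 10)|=|(0 12 3)(6 7 8 10)|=12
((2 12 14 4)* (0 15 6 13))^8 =(15)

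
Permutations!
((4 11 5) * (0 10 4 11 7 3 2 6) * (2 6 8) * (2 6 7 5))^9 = (0 10 4 5 11 2 8 6)(3 7)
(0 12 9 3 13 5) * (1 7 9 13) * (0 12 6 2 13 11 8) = [6, 7, 13, 1, 4, 12, 2, 9, 0, 3, 10, 8, 11, 5] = (0 6 2 13 5 12 11 8)(1 7 9 3)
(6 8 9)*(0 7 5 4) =(0 7 5 4)(6 8 9) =[7, 1, 2, 3, 0, 4, 8, 5, 9, 6]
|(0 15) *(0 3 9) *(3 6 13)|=6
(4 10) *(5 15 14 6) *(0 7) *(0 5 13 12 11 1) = (0 7 5 15 14 6 13 12 11 1)(4 10) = [7, 0, 2, 3, 10, 15, 13, 5, 8, 9, 4, 1, 11, 12, 6, 14]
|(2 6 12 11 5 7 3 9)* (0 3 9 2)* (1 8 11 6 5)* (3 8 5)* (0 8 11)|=|(0 11 1 5 7 9 8)(2 3)(6 12)|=14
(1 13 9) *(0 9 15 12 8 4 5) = (0 9 1 13 15 12 8 4 5) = [9, 13, 2, 3, 5, 0, 6, 7, 4, 1, 10, 11, 8, 15, 14, 12]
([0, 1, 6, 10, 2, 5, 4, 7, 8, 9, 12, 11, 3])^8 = (2 4 6)(3 12 10)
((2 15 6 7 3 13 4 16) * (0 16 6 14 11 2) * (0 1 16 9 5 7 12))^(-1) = (0 12 6 4 13 3 7 5 9)(1 16)(2 11 14 15) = ((0 9 5 7 3 13 4 6 12)(1 16)(2 15 14 11))^(-1)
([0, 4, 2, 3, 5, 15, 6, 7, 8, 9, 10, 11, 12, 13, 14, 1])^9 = (1 4 5 15)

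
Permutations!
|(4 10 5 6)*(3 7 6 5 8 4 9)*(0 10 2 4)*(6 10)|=14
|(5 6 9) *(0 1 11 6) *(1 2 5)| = 12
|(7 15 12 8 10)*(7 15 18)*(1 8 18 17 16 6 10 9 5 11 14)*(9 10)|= 14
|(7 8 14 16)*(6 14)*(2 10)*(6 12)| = 6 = |(2 10)(6 14 16 7 8 12)|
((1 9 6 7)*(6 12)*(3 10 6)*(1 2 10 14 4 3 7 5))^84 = ((1 9 12 7 2 10 6 5)(3 14 4))^84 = (14)(1 2)(5 7)(6 12)(9 10)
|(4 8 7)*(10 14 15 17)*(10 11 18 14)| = 15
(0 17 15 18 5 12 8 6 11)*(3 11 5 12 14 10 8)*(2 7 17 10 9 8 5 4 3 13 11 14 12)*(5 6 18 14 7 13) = (0 10 6 4 3 7 17 15 14 9 8 18 2 13 11)(5 12) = [10, 1, 13, 7, 3, 12, 4, 17, 18, 8, 6, 0, 5, 11, 9, 14, 16, 15, 2]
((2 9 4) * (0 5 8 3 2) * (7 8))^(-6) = (0 7 3 9)(2 4 5 8)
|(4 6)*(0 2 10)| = 6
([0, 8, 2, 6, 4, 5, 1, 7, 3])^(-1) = [0, 6, 2, 8, 4, 5, 3, 7, 1]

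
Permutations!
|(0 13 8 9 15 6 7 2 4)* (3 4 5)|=|(0 13 8 9 15 6 7 2 5 3 4)|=11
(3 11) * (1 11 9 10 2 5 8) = (1 11 3 9 10 2 5 8) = [0, 11, 5, 9, 4, 8, 6, 7, 1, 10, 2, 3]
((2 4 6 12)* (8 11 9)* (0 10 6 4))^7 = ((0 10 6 12 2)(8 11 9))^7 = (0 6 2 10 12)(8 11 9)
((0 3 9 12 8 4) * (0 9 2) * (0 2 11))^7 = ((0 3 11)(4 9 12 8))^7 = (0 3 11)(4 8 12 9)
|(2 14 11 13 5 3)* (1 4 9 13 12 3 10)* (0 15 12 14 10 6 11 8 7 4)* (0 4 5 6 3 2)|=16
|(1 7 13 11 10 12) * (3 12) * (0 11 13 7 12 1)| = 6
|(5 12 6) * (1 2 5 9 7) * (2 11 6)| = |(1 11 6 9 7)(2 5 12)| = 15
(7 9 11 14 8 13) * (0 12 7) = [12, 1, 2, 3, 4, 5, 6, 9, 13, 11, 10, 14, 7, 0, 8] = (0 12 7 9 11 14 8 13)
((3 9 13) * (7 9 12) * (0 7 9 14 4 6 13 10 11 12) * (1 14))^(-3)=(0 6 1 3 4 7 13 14)(9 10 11 12)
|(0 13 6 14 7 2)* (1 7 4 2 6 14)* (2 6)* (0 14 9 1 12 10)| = 11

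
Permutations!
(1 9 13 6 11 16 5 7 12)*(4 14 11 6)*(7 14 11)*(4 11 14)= (1 9 13 11 16 5 4 14 7 12)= [0, 9, 2, 3, 14, 4, 6, 12, 8, 13, 10, 16, 1, 11, 7, 15, 5]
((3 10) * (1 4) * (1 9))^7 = (1 4 9)(3 10)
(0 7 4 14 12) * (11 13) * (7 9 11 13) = (0 9 11 7 4 14 12) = [9, 1, 2, 3, 14, 5, 6, 4, 8, 11, 10, 7, 0, 13, 12]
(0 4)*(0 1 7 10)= (0 4 1 7 10)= [4, 7, 2, 3, 1, 5, 6, 10, 8, 9, 0]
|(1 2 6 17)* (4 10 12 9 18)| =|(1 2 6 17)(4 10 12 9 18)| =20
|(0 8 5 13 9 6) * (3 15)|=|(0 8 5 13 9 6)(3 15)|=6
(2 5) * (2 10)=(2 5 10)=[0, 1, 5, 3, 4, 10, 6, 7, 8, 9, 2]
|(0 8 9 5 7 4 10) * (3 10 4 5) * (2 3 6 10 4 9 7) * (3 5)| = 8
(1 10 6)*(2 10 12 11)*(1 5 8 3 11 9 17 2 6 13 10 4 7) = [0, 12, 4, 11, 7, 8, 5, 1, 3, 17, 13, 6, 9, 10, 14, 15, 16, 2] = (1 12 9 17 2 4 7)(3 11 6 5 8)(10 13)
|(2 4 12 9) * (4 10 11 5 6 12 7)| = |(2 10 11 5 6 12 9)(4 7)| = 14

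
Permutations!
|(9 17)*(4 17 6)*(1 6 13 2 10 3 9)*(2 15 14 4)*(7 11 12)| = |(1 6 2 10 3 9 13 15 14 4 17)(7 11 12)| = 33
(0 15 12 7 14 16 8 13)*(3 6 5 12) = (0 15 3 6 5 12 7 14 16 8 13) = [15, 1, 2, 6, 4, 12, 5, 14, 13, 9, 10, 11, 7, 0, 16, 3, 8]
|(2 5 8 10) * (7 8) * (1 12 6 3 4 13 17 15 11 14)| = |(1 12 6 3 4 13 17 15 11 14)(2 5 7 8 10)| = 10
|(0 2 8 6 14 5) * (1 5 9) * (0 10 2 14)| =|(0 14 9 1 5 10 2 8 6)| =9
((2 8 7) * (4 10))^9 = ((2 8 7)(4 10))^9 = (4 10)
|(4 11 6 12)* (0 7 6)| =|(0 7 6 12 4 11)| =6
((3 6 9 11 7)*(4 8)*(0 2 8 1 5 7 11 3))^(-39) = (11)(0 4 7 8 5 2 1)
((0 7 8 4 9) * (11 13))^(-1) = ((0 7 8 4 9)(11 13))^(-1) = (0 9 4 8 7)(11 13)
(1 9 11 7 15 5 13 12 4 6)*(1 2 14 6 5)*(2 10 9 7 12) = [0, 7, 14, 3, 5, 13, 10, 15, 8, 11, 9, 12, 4, 2, 6, 1] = (1 7 15)(2 14 6 10 9 11 12 4 5 13)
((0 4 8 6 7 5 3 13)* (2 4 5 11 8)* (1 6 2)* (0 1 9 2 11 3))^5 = ((0 5)(1 6 7 3 13)(2 4 9)(8 11))^5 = (13)(0 5)(2 9 4)(8 11)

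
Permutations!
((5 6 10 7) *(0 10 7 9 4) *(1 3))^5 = ((0 10 9 4)(1 3)(5 6 7))^5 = (0 10 9 4)(1 3)(5 7 6)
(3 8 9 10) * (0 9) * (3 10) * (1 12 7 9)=(0 1 12 7 9 3 8)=[1, 12, 2, 8, 4, 5, 6, 9, 0, 3, 10, 11, 7]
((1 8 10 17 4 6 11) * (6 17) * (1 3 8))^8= ((3 8 10 6 11)(4 17))^8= (17)(3 6 8 11 10)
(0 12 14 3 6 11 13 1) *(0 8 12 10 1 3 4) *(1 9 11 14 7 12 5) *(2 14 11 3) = (0 10 9 3 6 11 13 2 14 4)(1 8 5)(7 12) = [10, 8, 14, 6, 0, 1, 11, 12, 5, 3, 9, 13, 7, 2, 4]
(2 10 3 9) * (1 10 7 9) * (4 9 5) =(1 10 3)(2 7 5 4 9) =[0, 10, 7, 1, 9, 4, 6, 5, 8, 2, 3]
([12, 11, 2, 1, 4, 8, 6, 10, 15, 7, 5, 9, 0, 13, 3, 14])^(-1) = [12, 3, 2, 14, 4, 10, 6, 9, 5, 11, 7, 1, 0, 13, 15, 8]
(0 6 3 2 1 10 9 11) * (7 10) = (0 6 3 2 1 7 10 9 11) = [6, 7, 1, 2, 4, 5, 3, 10, 8, 11, 9, 0]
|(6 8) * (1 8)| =3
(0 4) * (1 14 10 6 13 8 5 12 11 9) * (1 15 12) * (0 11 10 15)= (0 4 11 9)(1 14 15 12 10 6 13 8 5)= [4, 14, 2, 3, 11, 1, 13, 7, 5, 0, 6, 9, 10, 8, 15, 12]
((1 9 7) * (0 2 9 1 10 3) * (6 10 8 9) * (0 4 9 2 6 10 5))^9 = ((0 6 5)(2 10 3 4 9 7 8))^9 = (2 3 9 8 10 4 7)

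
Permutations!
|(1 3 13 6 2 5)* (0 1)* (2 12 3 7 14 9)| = |(0 1 7 14 9 2 5)(3 13 6 12)| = 28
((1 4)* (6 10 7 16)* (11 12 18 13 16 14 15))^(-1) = ((1 4)(6 10 7 14 15 11 12 18 13 16))^(-1) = (1 4)(6 16 13 18 12 11 15 14 7 10)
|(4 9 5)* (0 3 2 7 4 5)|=|(0 3 2 7 4 9)|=6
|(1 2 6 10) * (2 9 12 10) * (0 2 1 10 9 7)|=|(0 2 6 1 7)(9 12)|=10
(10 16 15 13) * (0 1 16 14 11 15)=(0 1 16)(10 14 11 15 13)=[1, 16, 2, 3, 4, 5, 6, 7, 8, 9, 14, 15, 12, 10, 11, 13, 0]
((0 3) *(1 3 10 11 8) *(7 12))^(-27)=((0 10 11 8 1 3)(7 12))^(-27)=(0 8)(1 10)(3 11)(7 12)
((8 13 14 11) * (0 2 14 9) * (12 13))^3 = (0 11 13 2 8 9 14 12) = ((0 2 14 11 8 12 13 9))^3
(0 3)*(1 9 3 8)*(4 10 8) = (0 4 10 8 1 9 3) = [4, 9, 2, 0, 10, 5, 6, 7, 1, 3, 8]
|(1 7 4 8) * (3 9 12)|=12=|(1 7 4 8)(3 9 12)|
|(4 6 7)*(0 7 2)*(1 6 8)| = 7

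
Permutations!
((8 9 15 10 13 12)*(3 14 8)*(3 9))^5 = (15)(3 8 14)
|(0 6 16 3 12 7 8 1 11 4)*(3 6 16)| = 10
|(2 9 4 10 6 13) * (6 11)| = |(2 9 4 10 11 6 13)| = 7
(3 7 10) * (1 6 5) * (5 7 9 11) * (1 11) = (1 6 7 10 3 9)(5 11) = [0, 6, 2, 9, 4, 11, 7, 10, 8, 1, 3, 5]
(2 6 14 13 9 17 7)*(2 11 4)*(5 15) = (2 6 14 13 9 17 7 11 4)(5 15) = [0, 1, 6, 3, 2, 15, 14, 11, 8, 17, 10, 4, 12, 9, 13, 5, 16, 7]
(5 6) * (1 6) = (1 6 5) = [0, 6, 2, 3, 4, 1, 5]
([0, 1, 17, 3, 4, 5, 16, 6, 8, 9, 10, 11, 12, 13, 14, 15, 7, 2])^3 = [0, 1, 17, 3, 4, 5, 6, 7, 8, 9, 10, 11, 12, 13, 14, 15, 16, 2]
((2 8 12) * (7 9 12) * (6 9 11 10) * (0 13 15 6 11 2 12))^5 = ((0 13 15 6 9)(2 8 7)(10 11))^5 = (15)(2 7 8)(10 11)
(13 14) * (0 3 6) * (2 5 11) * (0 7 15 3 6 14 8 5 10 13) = (0 6 7 15 3 14)(2 10 13 8 5 11) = [6, 1, 10, 14, 4, 11, 7, 15, 5, 9, 13, 2, 12, 8, 0, 3]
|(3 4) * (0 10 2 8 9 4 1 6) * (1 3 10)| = 15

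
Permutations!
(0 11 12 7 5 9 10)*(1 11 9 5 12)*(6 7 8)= (0 9 10)(1 11)(6 7 12 8)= [9, 11, 2, 3, 4, 5, 7, 12, 6, 10, 0, 1, 8]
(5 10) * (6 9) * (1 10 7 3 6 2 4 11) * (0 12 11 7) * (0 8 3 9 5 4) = (0 12 11 1 10 4 7 9 2)(3 6 5 8) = [12, 10, 0, 6, 7, 8, 5, 9, 3, 2, 4, 1, 11]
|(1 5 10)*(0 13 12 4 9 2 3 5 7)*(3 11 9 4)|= 24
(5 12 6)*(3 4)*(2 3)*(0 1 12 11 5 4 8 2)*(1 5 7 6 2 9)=(0 5 11 7 6 4)(1 12 2 3 8 9)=[5, 12, 3, 8, 0, 11, 4, 6, 9, 1, 10, 7, 2]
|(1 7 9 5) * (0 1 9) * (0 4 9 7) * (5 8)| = |(0 1)(4 9 8 5 7)| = 10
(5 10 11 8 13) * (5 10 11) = [0, 1, 2, 3, 4, 11, 6, 7, 13, 9, 5, 8, 12, 10] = (5 11 8 13 10)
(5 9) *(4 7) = [0, 1, 2, 3, 7, 9, 6, 4, 8, 5] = (4 7)(5 9)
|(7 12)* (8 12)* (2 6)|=6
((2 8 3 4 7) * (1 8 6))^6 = ((1 8 3 4 7 2 6))^6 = (1 6 2 7 4 3 8)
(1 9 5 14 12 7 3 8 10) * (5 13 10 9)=(1 5 14 12 7 3 8 9 13 10)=[0, 5, 2, 8, 4, 14, 6, 3, 9, 13, 1, 11, 7, 10, 12]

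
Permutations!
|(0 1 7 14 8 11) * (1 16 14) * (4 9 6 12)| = |(0 16 14 8 11)(1 7)(4 9 6 12)| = 20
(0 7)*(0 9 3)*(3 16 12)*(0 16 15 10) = (0 7 9 15 10)(3 16 12) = [7, 1, 2, 16, 4, 5, 6, 9, 8, 15, 0, 11, 3, 13, 14, 10, 12]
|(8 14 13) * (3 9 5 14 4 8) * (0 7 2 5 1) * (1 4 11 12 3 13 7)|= 12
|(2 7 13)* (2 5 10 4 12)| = 7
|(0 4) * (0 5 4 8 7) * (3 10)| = 6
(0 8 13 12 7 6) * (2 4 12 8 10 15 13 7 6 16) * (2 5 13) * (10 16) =(0 16 5 13 8 7 10 15 2 4 12 6) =[16, 1, 4, 3, 12, 13, 0, 10, 7, 9, 15, 11, 6, 8, 14, 2, 5]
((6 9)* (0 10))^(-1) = ((0 10)(6 9))^(-1) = (0 10)(6 9)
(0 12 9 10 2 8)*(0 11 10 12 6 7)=(0 6 7)(2 8 11 10)(9 12)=[6, 1, 8, 3, 4, 5, 7, 0, 11, 12, 2, 10, 9]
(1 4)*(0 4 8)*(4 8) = (0 8)(1 4) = [8, 4, 2, 3, 1, 5, 6, 7, 0]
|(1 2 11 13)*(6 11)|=|(1 2 6 11 13)|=5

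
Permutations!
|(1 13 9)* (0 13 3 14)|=6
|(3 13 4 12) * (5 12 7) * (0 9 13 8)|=|(0 9 13 4 7 5 12 3 8)|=9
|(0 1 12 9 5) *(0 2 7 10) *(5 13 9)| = 14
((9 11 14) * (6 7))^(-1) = (6 7)(9 14 11)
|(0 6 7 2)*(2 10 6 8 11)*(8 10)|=7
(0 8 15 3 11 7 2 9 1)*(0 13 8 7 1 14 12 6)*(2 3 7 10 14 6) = (0 10 14 12 2 9 6)(1 13 8 15 7 3 11) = [10, 13, 9, 11, 4, 5, 0, 3, 15, 6, 14, 1, 2, 8, 12, 7]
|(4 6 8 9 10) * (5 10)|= |(4 6 8 9 5 10)|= 6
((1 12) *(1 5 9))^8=((1 12 5 9))^8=(12)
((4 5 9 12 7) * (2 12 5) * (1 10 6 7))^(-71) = (1 12 2 4 7 6 10)(5 9)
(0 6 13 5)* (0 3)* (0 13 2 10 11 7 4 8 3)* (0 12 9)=(0 6 2 10 11 7 4 8 3 13 5 12 9)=[6, 1, 10, 13, 8, 12, 2, 4, 3, 0, 11, 7, 9, 5]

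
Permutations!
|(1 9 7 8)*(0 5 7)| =6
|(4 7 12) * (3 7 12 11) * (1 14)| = 6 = |(1 14)(3 7 11)(4 12)|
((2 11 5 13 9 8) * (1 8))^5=(1 13 11 8 9 5 2)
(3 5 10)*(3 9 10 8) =[0, 1, 2, 5, 4, 8, 6, 7, 3, 10, 9] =(3 5 8)(9 10)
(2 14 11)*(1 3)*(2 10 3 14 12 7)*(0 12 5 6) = (0 12 7 2 5 6)(1 14 11 10 3) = [12, 14, 5, 1, 4, 6, 0, 2, 8, 9, 3, 10, 7, 13, 11]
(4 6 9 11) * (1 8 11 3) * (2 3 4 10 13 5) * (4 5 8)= (1 4 6 9 5 2 3)(8 11 10 13)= [0, 4, 3, 1, 6, 2, 9, 7, 11, 5, 13, 10, 12, 8]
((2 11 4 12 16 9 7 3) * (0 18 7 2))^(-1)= ((0 18 7 3)(2 11 4 12 16 9))^(-1)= (0 3 7 18)(2 9 16 12 4 11)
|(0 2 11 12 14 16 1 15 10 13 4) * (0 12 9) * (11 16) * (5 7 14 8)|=15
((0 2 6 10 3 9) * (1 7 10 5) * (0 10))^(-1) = (0 7 1 5 6 2)(3 10 9)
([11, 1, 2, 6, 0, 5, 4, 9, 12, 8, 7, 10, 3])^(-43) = (0 3 9 11 6 8 10 4 12 7)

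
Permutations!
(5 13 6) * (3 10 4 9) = (3 10 4 9)(5 13 6) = [0, 1, 2, 10, 9, 13, 5, 7, 8, 3, 4, 11, 12, 6]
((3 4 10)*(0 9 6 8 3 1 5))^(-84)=((0 9 6 8 3 4 10 1 5))^(-84)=(0 10 8)(1 3 9)(4 6 5)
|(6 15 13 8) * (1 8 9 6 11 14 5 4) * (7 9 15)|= |(1 8 11 14 5 4)(6 7 9)(13 15)|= 6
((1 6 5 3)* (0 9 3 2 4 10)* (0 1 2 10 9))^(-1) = ((1 6 5 10)(2 4 9 3))^(-1) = (1 10 5 6)(2 3 9 4)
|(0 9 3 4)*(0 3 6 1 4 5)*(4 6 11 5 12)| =|(0 9 11 5)(1 6)(3 12 4)| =12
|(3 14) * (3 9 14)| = |(9 14)| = 2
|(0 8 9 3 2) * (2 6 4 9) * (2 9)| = 7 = |(0 8 9 3 6 4 2)|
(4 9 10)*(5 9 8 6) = [0, 1, 2, 3, 8, 9, 5, 7, 6, 10, 4] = (4 8 6 5 9 10)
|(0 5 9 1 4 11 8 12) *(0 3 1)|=6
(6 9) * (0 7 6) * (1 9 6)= (0 7 1 9)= [7, 9, 2, 3, 4, 5, 6, 1, 8, 0]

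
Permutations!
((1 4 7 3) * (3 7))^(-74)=(7)(1 4 3)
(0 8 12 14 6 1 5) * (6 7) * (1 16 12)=(0 8 1 5)(6 16 12 14 7)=[8, 5, 2, 3, 4, 0, 16, 6, 1, 9, 10, 11, 14, 13, 7, 15, 12]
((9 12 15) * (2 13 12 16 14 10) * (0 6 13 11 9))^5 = ((0 6 13 12 15)(2 11 9 16 14 10))^5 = (2 10 14 16 9 11)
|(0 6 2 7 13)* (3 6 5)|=|(0 5 3 6 2 7 13)|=7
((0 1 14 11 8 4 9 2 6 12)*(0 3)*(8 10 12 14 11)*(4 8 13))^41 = (0 3 12 10 11 1)(2 9 4 13 14 6)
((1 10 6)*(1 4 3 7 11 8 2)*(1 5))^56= ((1 10 6 4 3 7 11 8 2 5))^56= (1 11 6 2 3)(4 5 7 10 8)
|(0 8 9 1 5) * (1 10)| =6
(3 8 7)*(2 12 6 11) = (2 12 6 11)(3 8 7) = [0, 1, 12, 8, 4, 5, 11, 3, 7, 9, 10, 2, 6]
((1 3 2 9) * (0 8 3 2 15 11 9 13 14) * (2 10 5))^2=(0 3 11 1 5 13)(2 14 8 15 9 10)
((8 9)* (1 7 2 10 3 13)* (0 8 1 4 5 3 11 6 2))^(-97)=(0 1 8 7 9)(2 6 11 10)(3 5 4 13)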